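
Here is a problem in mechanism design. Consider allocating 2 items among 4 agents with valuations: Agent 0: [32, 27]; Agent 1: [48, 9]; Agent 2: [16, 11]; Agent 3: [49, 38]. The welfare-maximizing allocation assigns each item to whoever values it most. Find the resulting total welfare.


Step 1: For each item, find the maximum value among all agents.
Step 2: Item 0 -> Agent 3 (value 49)
Step 3: Item 1 -> Agent 3 (value 38)
Step 4: Total welfare = 49 + 38 = 87

87


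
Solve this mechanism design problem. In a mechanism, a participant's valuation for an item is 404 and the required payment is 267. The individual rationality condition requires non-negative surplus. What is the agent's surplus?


Step 1: Surplus = value - payment = 404 - 267 = 137
Step 2: IR is satisfied (surplus >= 0)

137


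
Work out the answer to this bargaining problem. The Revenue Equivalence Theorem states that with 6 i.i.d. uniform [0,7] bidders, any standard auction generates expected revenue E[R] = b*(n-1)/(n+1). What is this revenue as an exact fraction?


Step 1: By Revenue Equivalence, expected revenue = b*(n-1)/(n+1)
Step 2: Substituting n = 6, b = 7
Step 3: Revenue = 7*(6-1)/(6+1) = 7*5/7
Step 4: Revenue = 35/7 = 5

5


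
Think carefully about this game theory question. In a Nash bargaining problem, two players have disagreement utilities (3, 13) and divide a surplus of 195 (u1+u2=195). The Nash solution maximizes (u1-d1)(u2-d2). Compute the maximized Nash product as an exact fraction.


Step 1: The Nash solution splits surplus symmetrically above the disagreement point
Step 2: u1 = (total + d1 - d2)/2 = (195 + 3 - 13)/2 = 185/2
Step 3: u2 = (total - d1 + d2)/2 = (195 - 3 + 13)/2 = 205/2
Step 4: Nash product = (185/2 - 3) * (205/2 - 13)
Step 5: = 179/2 * 179/2 = 32041/4

32041/4


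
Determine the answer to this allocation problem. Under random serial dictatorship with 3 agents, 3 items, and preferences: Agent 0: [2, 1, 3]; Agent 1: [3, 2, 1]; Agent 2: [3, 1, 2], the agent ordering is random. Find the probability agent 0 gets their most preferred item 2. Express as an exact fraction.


Step 1: Agent 0 wants item 2
Step 2: There are 6 possible orderings of agents
Step 3: In 5 orderings, agent 0 gets item 2
Step 4: Probability = 5/6

5/6


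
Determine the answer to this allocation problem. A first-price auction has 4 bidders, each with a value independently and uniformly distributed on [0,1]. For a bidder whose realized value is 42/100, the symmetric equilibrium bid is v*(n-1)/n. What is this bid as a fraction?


Step 1: The symmetric BNE bidding function is b(v) = v * (n-1) / n
Step 2: Substitute v = 21/50 and n = 4
Step 3: b = 21/50 * 3/4
Step 4: b = 63/200

63/200


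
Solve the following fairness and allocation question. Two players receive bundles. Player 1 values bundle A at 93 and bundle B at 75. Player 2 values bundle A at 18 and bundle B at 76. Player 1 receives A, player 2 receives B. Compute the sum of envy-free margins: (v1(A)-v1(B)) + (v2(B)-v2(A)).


Step 1: Player 1's margin = v1(A) - v1(B) = 93 - 75 = 18
Step 2: Player 2's margin = v2(B) - v2(A) = 76 - 18 = 58
Step 3: Total margin = 18 + 58 = 76

76


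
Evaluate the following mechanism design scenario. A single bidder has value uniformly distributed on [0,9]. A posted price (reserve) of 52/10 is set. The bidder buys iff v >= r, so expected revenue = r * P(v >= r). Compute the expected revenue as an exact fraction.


Step 1: Posted price r = 26/5, value support [0,9]
Step 2: P(v >= r) = (9 - 26/5)/9 = 19/45
Step 3: Expected revenue = r * P(v >= r) = 26/5 * 19/45
Step 4: Revenue = 494/225

494/225


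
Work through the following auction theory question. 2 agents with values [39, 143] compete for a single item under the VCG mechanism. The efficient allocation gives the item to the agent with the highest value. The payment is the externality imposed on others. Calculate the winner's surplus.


Step 1: The winner is the agent with the highest value: agent 1 with value 143
Step 2: Values of other agents: [39]
Step 3: VCG payment = max of others' values = 39
Step 4: Surplus = 143 - 39 = 104

104


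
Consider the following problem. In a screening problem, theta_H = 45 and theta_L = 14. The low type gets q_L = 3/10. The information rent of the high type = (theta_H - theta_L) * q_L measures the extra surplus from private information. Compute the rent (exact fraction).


Step 1: theta_H - theta_L = 45 - 14 = 31
Step 2: Information rent = (theta_H - theta_L) * q_L
Step 3: = 31 * 3/10
Step 4: = 93/10

93/10


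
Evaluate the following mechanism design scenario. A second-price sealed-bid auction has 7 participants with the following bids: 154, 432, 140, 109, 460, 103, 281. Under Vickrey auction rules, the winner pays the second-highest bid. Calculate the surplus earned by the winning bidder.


Step 1: Sort bids in descending order: 460, 432, 281, 154, 140, 109, 103
Step 2: The winning bid is the highest: 460
Step 3: The payment equals the second-highest bid: 432
Step 4: Surplus = winner's bid - payment = 460 - 432 = 28

28


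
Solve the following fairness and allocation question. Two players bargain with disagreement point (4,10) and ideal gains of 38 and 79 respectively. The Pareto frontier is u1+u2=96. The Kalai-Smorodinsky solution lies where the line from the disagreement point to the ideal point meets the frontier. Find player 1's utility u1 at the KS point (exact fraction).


Step 1: At the KS point, (u1-d1)/r1 = (u2-d2)/r2 = t and u1+u2 = 96
Step 2: u1 = d1 + r1*t and u2 = d2 + r2*t, so (d1 + r1*t) + (d2 + r2*t) = 96
Step 3: t = (96 - 4 - 10)/(38 + 79) = 82/117
Step 4: u1 = d1 + r1*t = 4 + 38 * 82/117 = 3584/117
Step 5: (Check: u2 = d2 + r2*t = 7648/117; u1+u2 = 3584/117 + 7648/117 = 96, on the frontier.)

3584/117


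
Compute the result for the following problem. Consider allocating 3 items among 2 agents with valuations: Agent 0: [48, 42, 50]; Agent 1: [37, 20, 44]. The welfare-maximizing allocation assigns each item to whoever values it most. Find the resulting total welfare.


Step 1: For each item, find the maximum value among all agents.
Step 2: Item 0 -> Agent 0 (value 48)
Step 3: Item 1 -> Agent 0 (value 42)
Step 4: Item 2 -> Agent 0 (value 50)
Step 5: Total welfare = 48 + 42 + 50 = 140

140


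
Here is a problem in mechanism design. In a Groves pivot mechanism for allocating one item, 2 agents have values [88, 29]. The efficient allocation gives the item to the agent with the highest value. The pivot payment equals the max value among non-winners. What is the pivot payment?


Step 1: The efficient winner is agent 0 with value 88
Step 2: Other agents' values: [29]
Step 3: Pivot payment = max(others) = 29
Step 4: The winner pays 29

29


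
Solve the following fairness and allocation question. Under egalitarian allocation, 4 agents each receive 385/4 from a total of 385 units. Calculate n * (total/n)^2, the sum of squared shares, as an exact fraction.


Step 1: Each agent's share = 385/4
Step 2: Square of each share = (385/4)^2 = 148225/16
Step 3: Sum of squares = 4 * 148225/16 = 148225/4

148225/4


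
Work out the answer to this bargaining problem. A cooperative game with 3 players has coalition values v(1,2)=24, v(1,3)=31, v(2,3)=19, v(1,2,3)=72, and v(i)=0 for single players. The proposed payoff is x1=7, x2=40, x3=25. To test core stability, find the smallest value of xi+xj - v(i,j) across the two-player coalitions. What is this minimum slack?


Step 1: Slack for coalition (1,2): x1+x2 - v12 = 47 - 24 = 23
Step 2: Slack for coalition (1,3): x1+x3 - v13 = 32 - 31 = 1
Step 3: Slack for coalition (2,3): x2+x3 - v23 = 65 - 19 = 46
Step 4: Minimum slack = min(23, 1, 46) = 1, attained by (1,3); no pair can gain by deviating, so the allocation is in the core

1


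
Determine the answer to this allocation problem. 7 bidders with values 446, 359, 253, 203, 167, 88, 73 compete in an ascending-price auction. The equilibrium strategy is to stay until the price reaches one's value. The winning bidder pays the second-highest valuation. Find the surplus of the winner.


Step 1: Identify the highest value: 446
Step 2: Identify the second-highest value: 359
Step 3: The final price = second-highest value = 359
Step 4: Surplus = 446 - 359 = 87

87


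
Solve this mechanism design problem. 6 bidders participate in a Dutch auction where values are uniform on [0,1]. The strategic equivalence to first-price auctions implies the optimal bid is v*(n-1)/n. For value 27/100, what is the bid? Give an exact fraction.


Step 1: Dutch auctions are strategically equivalent to first-price auctions
Step 2: The equilibrium bid is b(v) = v*(n-1)/n
Step 3: b = 27/100 * 5/6
Step 4: b = 9/40

9/40


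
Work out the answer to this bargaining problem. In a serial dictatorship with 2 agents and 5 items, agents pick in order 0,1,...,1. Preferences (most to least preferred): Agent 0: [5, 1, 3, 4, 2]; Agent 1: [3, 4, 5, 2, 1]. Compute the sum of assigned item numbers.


Step 1: Agent 0 picks item 5
Step 2: Agent 1 picks item 3
Step 3: Sum = 5 + 3 = 8

8


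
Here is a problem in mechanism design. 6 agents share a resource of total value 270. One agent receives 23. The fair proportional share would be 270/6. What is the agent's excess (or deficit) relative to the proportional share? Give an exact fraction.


Step 1: Proportional share = 270/6 = 45
Step 2: Agent's actual allocation = 23
Step 3: Excess = 23 - 45 = -22

-22


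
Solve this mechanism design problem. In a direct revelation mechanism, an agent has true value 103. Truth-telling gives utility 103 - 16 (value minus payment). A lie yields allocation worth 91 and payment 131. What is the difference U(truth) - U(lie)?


Step 1: U(truth) = value - payment = 103 - 16 = 87
Step 2: U(lie) = allocation - payment = 91 - 131 = -40
Step 3: IC gap = 87 - (-40) = 127

127


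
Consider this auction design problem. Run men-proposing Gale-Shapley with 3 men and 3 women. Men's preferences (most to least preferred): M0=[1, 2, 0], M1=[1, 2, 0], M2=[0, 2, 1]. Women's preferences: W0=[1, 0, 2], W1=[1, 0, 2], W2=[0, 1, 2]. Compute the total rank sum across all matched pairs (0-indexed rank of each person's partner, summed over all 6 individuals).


Step 1: Run Gale-Shapley (men propose, women hold best offer):
  M0 proposes to W1; she accepts
  M1 proposes to W1; she switches from M0
  M2 proposes to W0; she accepts
  M0 proposes to W2; she accepts
Step 2: Final matching: W0-M2, W1-M1, W2-M0
Step 3: 0-indexed ranks (man's rank of his match, then woman's): 0 + 2 + 0 + 0 + 1 + 0
Step 4: Total rank sum = 3

3


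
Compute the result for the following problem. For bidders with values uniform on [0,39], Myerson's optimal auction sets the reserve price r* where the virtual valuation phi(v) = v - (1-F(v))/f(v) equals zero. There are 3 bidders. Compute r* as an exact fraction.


Step 1: For U[0,39], F(v) = v/39 and f(v) = 1/39
Step 2: phi(v) = v - (1 - v/39)/(1/39) = v - (39 - v) = 2v - 39
Step 3: Set phi(r*) = 0: 2r* - 39 = 0
Step 4: r* = 39/2 (the number of bidders n = 3 does not enter)

39/2


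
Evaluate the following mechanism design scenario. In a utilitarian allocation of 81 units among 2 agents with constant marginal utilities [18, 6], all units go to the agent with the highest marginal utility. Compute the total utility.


Step 1: The marginal utilities are [18, 6]
Step 2: The highest marginal utility is 18
Step 3: All 81 units go to that agent
Step 4: Total utility = 18 * 81 = 1458

1458


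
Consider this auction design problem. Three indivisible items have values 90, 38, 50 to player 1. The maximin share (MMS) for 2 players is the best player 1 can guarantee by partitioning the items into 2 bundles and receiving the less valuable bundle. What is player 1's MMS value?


Step 1: Item values = 90, 38, 50
Step 2: Enumerate all 2-bundle partitions and take the smaller bundle:
  Partition 1: {90} vs {38,50} -> bundles 90, 88; min = 88
  Partition 2: {38} vs {90,50} -> bundles 38, 140; min = 38
  Partition 3: {50} vs {90,38} -> bundles 50, 128; min = 50
Step 3: MMS = max(88, 38, 50) = 88

88


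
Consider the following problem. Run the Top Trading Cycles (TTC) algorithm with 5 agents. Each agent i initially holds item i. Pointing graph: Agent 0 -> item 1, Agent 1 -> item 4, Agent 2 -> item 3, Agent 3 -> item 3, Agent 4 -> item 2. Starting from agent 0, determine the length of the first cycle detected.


Step 1: Trace the pointer graph from agent 0: 0 -> 1 -> 4 -> 2 -> 3 -> 3
Step 2: A cycle is detected when we revisit agent 3
Step 3: The cycle is: 3 -> 3
Step 4: Cycle length = 1

1


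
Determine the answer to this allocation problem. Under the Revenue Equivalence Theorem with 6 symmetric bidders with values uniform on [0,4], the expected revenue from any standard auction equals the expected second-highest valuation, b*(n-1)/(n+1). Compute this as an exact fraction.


Step 1: By Revenue Equivalence, expected revenue = b*(n-1)/(n+1)
Step 2: Substituting n = 6, b = 4
Step 3: Revenue = 4*(6-1)/(6+1) = 4*5/7
Step 4: Revenue = 20/7

20/7


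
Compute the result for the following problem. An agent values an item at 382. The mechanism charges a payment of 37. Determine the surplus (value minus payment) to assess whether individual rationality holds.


Step 1: Surplus = value - payment = 382 - 37 = 345
Step 2: IR is satisfied (surplus >= 0)

345


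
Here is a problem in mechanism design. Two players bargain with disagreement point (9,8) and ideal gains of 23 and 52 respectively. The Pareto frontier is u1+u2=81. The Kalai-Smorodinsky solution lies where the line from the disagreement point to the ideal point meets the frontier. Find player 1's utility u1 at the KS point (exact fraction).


Step 1: At the KS point, (u1-d1)/r1 = (u2-d2)/r2 = t and u1+u2 = 81
Step 2: u1 = d1 + r1*t and u2 = d2 + r2*t, so (d1 + r1*t) + (d2 + r2*t) = 81
Step 3: t = (81 - 9 - 8)/(23 + 52) = 64/75
Step 4: u1 = d1 + r1*t = 9 + 23 * 64/75 = 2147/75
Step 5: (Check: u2 = d2 + r2*t = 3928/75; u1+u2 = 2147/75 + 3928/75 = 81, on the frontier.)

2147/75


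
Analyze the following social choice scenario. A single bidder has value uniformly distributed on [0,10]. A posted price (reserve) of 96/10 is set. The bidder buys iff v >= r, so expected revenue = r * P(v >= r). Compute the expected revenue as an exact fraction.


Step 1: Posted price r = 48/5, value support [0,10]
Step 2: P(v >= r) = (10 - 48/5)/10 = 1/25
Step 3: Expected revenue = r * P(v >= r) = 48/5 * 1/25
Step 4: Revenue = 48/125

48/125


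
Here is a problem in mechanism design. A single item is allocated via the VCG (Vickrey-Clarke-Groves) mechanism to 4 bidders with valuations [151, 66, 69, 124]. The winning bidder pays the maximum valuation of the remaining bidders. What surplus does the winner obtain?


Step 1: The winner is the agent with the highest value: agent 0 with value 151
Step 2: Values of other agents: [66, 69, 124]
Step 3: VCG payment = max of others' values = 124
Step 4: Surplus = 151 - 124 = 27

27


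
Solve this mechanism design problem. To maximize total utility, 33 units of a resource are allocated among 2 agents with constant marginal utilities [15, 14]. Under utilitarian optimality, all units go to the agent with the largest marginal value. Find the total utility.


Step 1: The marginal utilities are [15, 14]
Step 2: The highest marginal utility is 15
Step 3: All 33 units go to that agent
Step 4: Total utility = 15 * 33 = 495

495


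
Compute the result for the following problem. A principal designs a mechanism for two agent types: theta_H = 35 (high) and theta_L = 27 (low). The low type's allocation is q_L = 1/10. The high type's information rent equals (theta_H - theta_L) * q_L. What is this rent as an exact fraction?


Step 1: theta_H - theta_L = 35 - 27 = 8
Step 2: Information rent = (theta_H - theta_L) * q_L
Step 3: = 8 * 1/10
Step 4: = 4/5

4/5


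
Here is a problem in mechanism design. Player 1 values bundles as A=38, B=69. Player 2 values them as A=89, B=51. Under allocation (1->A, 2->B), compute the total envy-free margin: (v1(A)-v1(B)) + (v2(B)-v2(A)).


Step 1: Player 1's margin = v1(A) - v1(B) = 38 - 69 = -31
Step 2: Player 2's margin = v2(B) - v2(A) = 51 - 89 = -38
Step 3: Total margin = -31 + -38 = -69

-69


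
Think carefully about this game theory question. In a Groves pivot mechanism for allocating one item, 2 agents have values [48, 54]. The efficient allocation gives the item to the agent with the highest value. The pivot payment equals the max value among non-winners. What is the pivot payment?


Step 1: The efficient winner is agent 1 with value 54
Step 2: Other agents' values: [48]
Step 3: Pivot payment = max(others) = 48
Step 4: The winner pays 48

48


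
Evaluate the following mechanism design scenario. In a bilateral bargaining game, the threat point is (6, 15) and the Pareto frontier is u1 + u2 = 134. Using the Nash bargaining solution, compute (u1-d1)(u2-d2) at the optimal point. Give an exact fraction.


Step 1: The Nash solution splits surplus symmetrically above the disagreement point
Step 2: u1 = (total + d1 - d2)/2 = (134 + 6 - 15)/2 = 125/2
Step 3: u2 = (total - d1 + d2)/2 = (134 - 6 + 15)/2 = 143/2
Step 4: Nash product = (125/2 - 6) * (143/2 - 15)
Step 5: = 113/2 * 113/2 = 12769/4

12769/4


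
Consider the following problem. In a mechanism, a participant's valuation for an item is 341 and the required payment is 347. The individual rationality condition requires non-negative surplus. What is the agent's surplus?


Step 1: Surplus = value - payment = 341 - 347 = -6
Step 2: IR is violated (surplus < 0)

-6


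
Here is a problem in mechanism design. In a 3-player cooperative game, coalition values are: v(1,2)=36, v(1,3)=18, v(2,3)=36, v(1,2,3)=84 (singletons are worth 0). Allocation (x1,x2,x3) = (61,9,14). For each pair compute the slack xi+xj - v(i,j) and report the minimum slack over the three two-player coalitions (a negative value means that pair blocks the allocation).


Step 1: Slack for coalition (1,2): x1+x2 - v12 = 70 - 36 = 34
Step 2: Slack for coalition (1,3): x1+x3 - v13 = 75 - 18 = 57
Step 3: Slack for coalition (2,3): x2+x3 - v23 = 23 - 36 = -13
Step 4: Minimum slack = min(34, 57, -13) = -13, attained by (2,3); coalition (2,3) can block (slack < 0), so the allocation is not in the core

-13


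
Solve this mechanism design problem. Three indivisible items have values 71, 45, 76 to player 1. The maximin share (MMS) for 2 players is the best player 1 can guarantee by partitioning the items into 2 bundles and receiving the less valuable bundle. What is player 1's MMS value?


Step 1: Item values = 71, 45, 76
Step 2: Enumerate all 2-bundle partitions and take the smaller bundle:
  Partition 1: {71} vs {45,76} -> bundles 71, 121; min = 71
  Partition 2: {45} vs {71,76} -> bundles 45, 147; min = 45
  Partition 3: {76} vs {71,45} -> bundles 76, 116; min = 76
Step 3: MMS = max(71, 45, 76) = 76

76


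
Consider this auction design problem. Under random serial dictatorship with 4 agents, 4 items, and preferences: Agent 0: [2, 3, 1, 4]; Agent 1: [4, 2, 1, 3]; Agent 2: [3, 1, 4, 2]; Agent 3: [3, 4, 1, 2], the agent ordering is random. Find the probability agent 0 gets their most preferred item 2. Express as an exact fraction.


Step 1: Agent 0 wants item 2
Step 2: There are 24 possible orderings of agents
Step 3: In 23 orderings, agent 0 gets item 2
Step 4: Probability = 23/24

23/24


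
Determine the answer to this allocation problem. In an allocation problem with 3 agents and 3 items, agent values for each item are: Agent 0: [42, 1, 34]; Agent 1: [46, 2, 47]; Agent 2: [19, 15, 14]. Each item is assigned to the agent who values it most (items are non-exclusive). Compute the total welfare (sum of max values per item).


Step 1: For each item, find the maximum value among all agents.
Step 2: Item 0 -> Agent 1 (value 46)
Step 3: Item 1 -> Agent 2 (value 15)
Step 4: Item 2 -> Agent 1 (value 47)
Step 5: Total welfare = 46 + 15 + 47 = 108

108


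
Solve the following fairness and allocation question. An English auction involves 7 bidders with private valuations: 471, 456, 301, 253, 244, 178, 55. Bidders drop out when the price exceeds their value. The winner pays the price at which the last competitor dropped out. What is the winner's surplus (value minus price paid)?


Step 1: Identify the highest value: 471
Step 2: Identify the second-highest value: 456
Step 3: The final price = second-highest value = 456
Step 4: Surplus = 471 - 456 = 15

15


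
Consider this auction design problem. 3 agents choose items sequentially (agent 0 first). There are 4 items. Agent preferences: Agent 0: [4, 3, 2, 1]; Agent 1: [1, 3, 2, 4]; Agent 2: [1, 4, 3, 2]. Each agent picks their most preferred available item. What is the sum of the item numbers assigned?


Step 1: Agent 0 picks item 4
Step 2: Agent 1 picks item 1
Step 3: Agent 2 picks item 3
Step 4: Sum = 4 + 1 + 3 = 8

8


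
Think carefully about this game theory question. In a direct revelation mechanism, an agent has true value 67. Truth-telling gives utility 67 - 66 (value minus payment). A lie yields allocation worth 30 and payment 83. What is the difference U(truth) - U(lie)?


Step 1: U(truth) = value - payment = 67 - 66 = 1
Step 2: U(lie) = allocation - payment = 30 - 83 = -53
Step 3: IC gap = 1 - (-53) = 54

54


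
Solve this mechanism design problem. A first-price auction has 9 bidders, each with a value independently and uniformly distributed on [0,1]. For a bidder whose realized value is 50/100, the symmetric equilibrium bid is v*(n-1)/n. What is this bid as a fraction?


Step 1: The symmetric BNE bidding function is b(v) = v * (n-1) / n
Step 2: Substitute v = 1/2 and n = 9
Step 3: b = 1/2 * 8/9
Step 4: b = 4/9

4/9


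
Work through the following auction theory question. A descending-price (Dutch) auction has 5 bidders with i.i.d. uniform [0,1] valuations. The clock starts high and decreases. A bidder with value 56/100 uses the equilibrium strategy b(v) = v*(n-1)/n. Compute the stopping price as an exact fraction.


Step 1: Dutch auctions are strategically equivalent to first-price auctions
Step 2: The equilibrium bid is b(v) = v*(n-1)/n
Step 3: b = 14/25 * 4/5
Step 4: b = 56/125

56/125


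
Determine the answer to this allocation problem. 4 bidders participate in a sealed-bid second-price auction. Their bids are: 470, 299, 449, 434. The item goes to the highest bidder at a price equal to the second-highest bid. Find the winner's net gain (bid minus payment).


Step 1: Sort bids in descending order: 470, 449, 434, 299
Step 2: The winning bid is the highest: 470
Step 3: The payment equals the second-highest bid: 449
Step 4: Surplus = winner's bid - payment = 470 - 449 = 21

21


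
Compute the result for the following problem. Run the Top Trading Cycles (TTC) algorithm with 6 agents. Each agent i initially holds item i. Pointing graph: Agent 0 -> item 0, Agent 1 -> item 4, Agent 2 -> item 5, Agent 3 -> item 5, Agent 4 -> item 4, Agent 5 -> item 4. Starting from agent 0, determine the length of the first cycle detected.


Step 1: Trace the pointer graph from agent 0: 0 -> 0
Step 2: A cycle is detected when we revisit agent 0
Step 3: The cycle is: 0 -> 0
Step 4: Cycle length = 1

1


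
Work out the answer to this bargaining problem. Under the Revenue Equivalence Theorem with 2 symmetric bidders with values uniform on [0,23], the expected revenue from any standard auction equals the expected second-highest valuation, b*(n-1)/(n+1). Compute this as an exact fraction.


Step 1: By Revenue Equivalence, expected revenue = b*(n-1)/(n+1)
Step 2: Substituting n = 2, b = 23
Step 3: Revenue = 23*(2-1)/(2+1) = 23*1/3
Step 4: Revenue = 23/3

23/3


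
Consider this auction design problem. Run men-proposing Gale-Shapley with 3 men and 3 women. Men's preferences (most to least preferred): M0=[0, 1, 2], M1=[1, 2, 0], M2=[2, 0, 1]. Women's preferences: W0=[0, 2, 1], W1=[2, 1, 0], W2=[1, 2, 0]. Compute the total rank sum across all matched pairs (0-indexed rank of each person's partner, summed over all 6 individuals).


Step 1: Run Gale-Shapley (men propose, women hold best offer):
  M0 proposes to W0; she accepts
  M1 proposes to W1; she accepts
  M2 proposes to W2; she accepts
Step 2: Final matching: W0-M0, W1-M1, W2-M2
Step 3: 0-indexed ranks (man's rank of his match, then woman's): 0 + 0 + 0 + 1 + 0 + 1
Step 4: Total rank sum = 2

2


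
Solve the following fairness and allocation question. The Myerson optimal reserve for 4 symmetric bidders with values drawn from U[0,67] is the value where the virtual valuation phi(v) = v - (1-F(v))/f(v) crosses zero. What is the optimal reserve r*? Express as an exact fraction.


Step 1: For U[0,67], F(v) = v/67 and f(v) = 1/67
Step 2: phi(v) = v - (1 - v/67)/(1/67) = v - (67 - v) = 2v - 67
Step 3: Set phi(r*) = 0: 2r* - 67 = 0
Step 4: r* = 67/2 (the number of bidders n = 4 does not enter)

67/2


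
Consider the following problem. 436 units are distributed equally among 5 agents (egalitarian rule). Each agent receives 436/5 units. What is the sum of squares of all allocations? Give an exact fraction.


Step 1: Each agent's share = 436/5
Step 2: Square of each share = (436/5)^2 = 190096/25
Step 3: Sum of squares = 5 * 190096/25 = 190096/5

190096/5


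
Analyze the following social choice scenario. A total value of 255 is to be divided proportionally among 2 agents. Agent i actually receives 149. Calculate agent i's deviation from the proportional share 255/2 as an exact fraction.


Step 1: Proportional share = 255/2
Step 2: Agent's actual allocation = 149
Step 3: Excess = 149 - 255/2 = 43/2

43/2


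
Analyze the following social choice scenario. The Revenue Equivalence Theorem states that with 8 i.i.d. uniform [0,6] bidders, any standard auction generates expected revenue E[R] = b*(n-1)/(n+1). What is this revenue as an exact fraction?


Step 1: By Revenue Equivalence, expected revenue = b*(n-1)/(n+1)
Step 2: Substituting n = 8, b = 6
Step 3: Revenue = 6*(8-1)/(8+1) = 6*7/9
Step 4: Revenue = 42/9 = 14/3

14/3


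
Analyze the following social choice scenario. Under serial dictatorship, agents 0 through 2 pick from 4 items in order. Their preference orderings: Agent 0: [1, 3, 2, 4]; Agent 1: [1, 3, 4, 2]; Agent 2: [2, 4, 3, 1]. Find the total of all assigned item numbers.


Step 1: Agent 0 picks item 1
Step 2: Agent 1 picks item 3
Step 3: Agent 2 picks item 2
Step 4: Sum = 1 + 3 + 2 = 6

6


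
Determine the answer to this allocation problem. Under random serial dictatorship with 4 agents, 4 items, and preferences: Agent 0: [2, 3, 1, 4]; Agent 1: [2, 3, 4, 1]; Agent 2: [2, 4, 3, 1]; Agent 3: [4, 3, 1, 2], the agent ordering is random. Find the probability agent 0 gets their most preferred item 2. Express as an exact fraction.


Step 1: Agent 0 wants item 2
Step 2: There are 24 possible orderings of agents
Step 3: In 8 orderings, agent 0 gets item 2
Step 4: Probability = 8/24 = 1/3

1/3


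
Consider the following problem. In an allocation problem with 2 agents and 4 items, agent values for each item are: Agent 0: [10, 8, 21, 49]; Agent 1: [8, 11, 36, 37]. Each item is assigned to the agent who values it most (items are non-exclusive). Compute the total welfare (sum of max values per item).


Step 1: For each item, find the maximum value among all agents.
Step 2: Item 0 -> Agent 0 (value 10)
Step 3: Item 1 -> Agent 1 (value 11)
Step 4: Item 2 -> Agent 1 (value 36)
Step 5: Item 3 -> Agent 0 (value 49)
Step 6: Total welfare = 10 + 11 + 36 + 49 = 106

106


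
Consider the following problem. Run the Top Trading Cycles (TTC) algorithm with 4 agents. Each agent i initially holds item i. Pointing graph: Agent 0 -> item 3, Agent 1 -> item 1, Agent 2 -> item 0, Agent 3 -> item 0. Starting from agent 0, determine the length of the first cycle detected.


Step 1: Trace the pointer graph from agent 0: 0 -> 3 -> 0
Step 2: A cycle is detected when we revisit agent 0
Step 3: The cycle is: 0 -> 3 -> 0
Step 4: Cycle length = 2

2


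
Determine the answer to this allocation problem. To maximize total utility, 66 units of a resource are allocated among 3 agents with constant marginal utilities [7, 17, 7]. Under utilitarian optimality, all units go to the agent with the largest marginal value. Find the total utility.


Step 1: The marginal utilities are [7, 17, 7]
Step 2: The highest marginal utility is 17
Step 3: All 66 units go to that agent
Step 4: Total utility = 17 * 66 = 1122

1122


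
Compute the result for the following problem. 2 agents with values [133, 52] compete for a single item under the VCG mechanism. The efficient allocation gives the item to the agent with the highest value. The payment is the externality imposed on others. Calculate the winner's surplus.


Step 1: The winner is the agent with the highest value: agent 0 with value 133
Step 2: Values of other agents: [52]
Step 3: VCG payment = max of others' values = 52
Step 4: Surplus = 133 - 52 = 81

81


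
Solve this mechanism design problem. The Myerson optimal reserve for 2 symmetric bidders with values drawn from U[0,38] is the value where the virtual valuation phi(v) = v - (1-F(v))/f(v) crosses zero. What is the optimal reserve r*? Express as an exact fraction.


Step 1: For U[0,38], F(v) = v/38 and f(v) = 1/38
Step 2: phi(v) = v - (1 - v/38)/(1/38) = v - (38 - v) = 2v - 38
Step 3: Set phi(r*) = 0: 2r* - 38 = 0
Step 4: r* = 38/2 = 19 (the number of bidders n = 2 does not enter)

19


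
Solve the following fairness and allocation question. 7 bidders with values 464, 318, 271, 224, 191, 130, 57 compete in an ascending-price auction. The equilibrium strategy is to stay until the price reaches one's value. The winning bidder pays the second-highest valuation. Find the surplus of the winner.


Step 1: Identify the highest value: 464
Step 2: Identify the second-highest value: 318
Step 3: The final price = second-highest value = 318
Step 4: Surplus = 464 - 318 = 146

146


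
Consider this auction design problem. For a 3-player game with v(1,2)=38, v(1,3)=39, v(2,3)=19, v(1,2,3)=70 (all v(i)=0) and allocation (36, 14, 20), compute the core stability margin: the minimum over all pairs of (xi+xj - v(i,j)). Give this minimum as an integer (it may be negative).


Step 1: Slack for coalition (1,2): x1+x2 - v12 = 50 - 38 = 12
Step 2: Slack for coalition (1,3): x1+x3 - v13 = 56 - 39 = 17
Step 3: Slack for coalition (2,3): x2+x3 - v23 = 34 - 19 = 15
Step 4: Minimum slack = min(12, 17, 15) = 12, attained by (1,2); no pair can gain by deviating, so the allocation is in the core

12


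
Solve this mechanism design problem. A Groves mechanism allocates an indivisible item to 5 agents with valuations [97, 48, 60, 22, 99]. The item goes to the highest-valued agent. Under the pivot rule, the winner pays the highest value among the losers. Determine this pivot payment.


Step 1: The efficient winner is agent 4 with value 99
Step 2: Other agents' values: [97, 48, 60, 22]
Step 3: Pivot payment = max(others) = 97
Step 4: The winner pays 97

97


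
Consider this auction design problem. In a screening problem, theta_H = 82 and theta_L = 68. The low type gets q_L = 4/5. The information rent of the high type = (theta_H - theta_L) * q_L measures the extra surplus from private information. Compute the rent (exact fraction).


Step 1: theta_H - theta_L = 82 - 68 = 14
Step 2: Information rent = (theta_H - theta_L) * q_L
Step 3: = 14 * 4/5
Step 4: = 56/5

56/5


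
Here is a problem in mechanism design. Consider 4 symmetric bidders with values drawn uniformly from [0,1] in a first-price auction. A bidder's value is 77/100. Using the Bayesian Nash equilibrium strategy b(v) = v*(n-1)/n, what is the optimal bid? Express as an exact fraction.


Step 1: The symmetric BNE bidding function is b(v) = v * (n-1) / n
Step 2: Substitute v = 77/100 and n = 4
Step 3: b = 77/100 * 3/4
Step 4: b = 231/400

231/400


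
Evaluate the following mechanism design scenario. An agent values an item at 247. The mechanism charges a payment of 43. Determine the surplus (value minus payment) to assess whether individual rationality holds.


Step 1: Surplus = value - payment = 247 - 43 = 204
Step 2: IR is satisfied (surplus >= 0)

204


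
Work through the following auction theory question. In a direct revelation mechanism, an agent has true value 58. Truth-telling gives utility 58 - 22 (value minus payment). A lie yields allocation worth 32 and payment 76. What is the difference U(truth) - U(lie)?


Step 1: U(truth) = value - payment = 58 - 22 = 36
Step 2: U(lie) = allocation - payment = 32 - 76 = -44
Step 3: IC gap = 36 - (-44) = 80

80


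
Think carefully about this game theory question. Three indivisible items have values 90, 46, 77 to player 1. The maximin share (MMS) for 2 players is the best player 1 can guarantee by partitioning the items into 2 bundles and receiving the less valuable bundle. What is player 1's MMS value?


Step 1: Item values = 90, 46, 77
Step 2: Enumerate all 2-bundle partitions and take the smaller bundle:
  Partition 1: {90} vs {46,77} -> bundles 90, 123; min = 90
  Partition 2: {46} vs {90,77} -> bundles 46, 167; min = 46
  Partition 3: {77} vs {90,46} -> bundles 77, 136; min = 77
Step 3: MMS = max(90, 46, 77) = 90

90


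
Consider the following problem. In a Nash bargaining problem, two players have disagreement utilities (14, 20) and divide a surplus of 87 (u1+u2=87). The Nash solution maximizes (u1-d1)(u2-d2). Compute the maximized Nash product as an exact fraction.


Step 1: The Nash solution splits surplus symmetrically above the disagreement point
Step 2: u1 = (total + d1 - d2)/2 = (87 + 14 - 20)/2 = 81/2
Step 3: u2 = (total - d1 + d2)/2 = (87 - 14 + 20)/2 = 93/2
Step 4: Nash product = (81/2 - 14) * (93/2 - 20)
Step 5: = 53/2 * 53/2 = 2809/4

2809/4


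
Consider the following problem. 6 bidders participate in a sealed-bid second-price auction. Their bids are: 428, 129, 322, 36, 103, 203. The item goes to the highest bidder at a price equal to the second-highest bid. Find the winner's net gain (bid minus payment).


Step 1: Sort bids in descending order: 428, 322, 203, 129, 103, 36
Step 2: The winning bid is the highest: 428
Step 3: The payment equals the second-highest bid: 322
Step 4: Surplus = winner's bid - payment = 428 - 322 = 106

106


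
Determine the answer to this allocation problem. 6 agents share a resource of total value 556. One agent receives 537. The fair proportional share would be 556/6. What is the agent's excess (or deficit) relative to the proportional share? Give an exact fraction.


Step 1: Proportional share = 556/6 = 278/3
Step 2: Agent's actual allocation = 537
Step 3: Excess = 537 - 278/3 = 1333/3

1333/3


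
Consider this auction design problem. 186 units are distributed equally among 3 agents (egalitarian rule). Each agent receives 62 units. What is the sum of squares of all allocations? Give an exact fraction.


Step 1: Each agent's share = 186/3 = 62
Step 2: Square of each share = (62)^2 = 3844
Step 3: Sum of squares = 3 * 3844 = 11532

11532


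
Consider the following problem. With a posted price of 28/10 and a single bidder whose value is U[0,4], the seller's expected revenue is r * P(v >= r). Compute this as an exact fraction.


Step 1: Posted price r = 14/5, value support [0,4]
Step 2: P(v >= r) = (4 - 14/5)/4 = 3/10
Step 3: Expected revenue = r * P(v >= r) = 14/5 * 3/10
Step 4: Revenue = 21/25

21/25


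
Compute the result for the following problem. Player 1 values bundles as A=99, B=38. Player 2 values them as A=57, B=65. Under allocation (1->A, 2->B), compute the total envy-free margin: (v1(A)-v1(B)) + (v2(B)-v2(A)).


Step 1: Player 1's margin = v1(A) - v1(B) = 99 - 38 = 61
Step 2: Player 2's margin = v2(B) - v2(A) = 65 - 57 = 8
Step 3: Total margin = 61 + 8 = 69

69


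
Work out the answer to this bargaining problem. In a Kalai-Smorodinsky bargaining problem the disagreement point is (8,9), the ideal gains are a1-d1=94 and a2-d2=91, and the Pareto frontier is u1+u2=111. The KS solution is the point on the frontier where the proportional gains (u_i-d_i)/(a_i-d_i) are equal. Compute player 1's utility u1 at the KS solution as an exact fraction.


Step 1: At the KS point, (u1-d1)/r1 = (u2-d2)/r2 = t and u1+u2 = 111
Step 2: u1 = d1 + r1*t and u2 = d2 + r2*t, so (d1 + r1*t) + (d2 + r2*t) = 111
Step 3: t = (111 - 8 - 9)/(94 + 91) = 94/185
Step 4: u1 = d1 + r1*t = 8 + 94 * 94/185 = 10316/185
Step 5: (Check: u2 = d2 + r2*t = 10219/185; u1+u2 = 10316/185 + 10219/185 = 111, on the frontier.)

10316/185


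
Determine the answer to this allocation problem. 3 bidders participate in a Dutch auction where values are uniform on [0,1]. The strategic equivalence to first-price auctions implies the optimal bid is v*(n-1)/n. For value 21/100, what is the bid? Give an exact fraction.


Step 1: Dutch auctions are strategically equivalent to first-price auctions
Step 2: The equilibrium bid is b(v) = v*(n-1)/n
Step 3: b = 21/100 * 2/3
Step 4: b = 7/50

7/50


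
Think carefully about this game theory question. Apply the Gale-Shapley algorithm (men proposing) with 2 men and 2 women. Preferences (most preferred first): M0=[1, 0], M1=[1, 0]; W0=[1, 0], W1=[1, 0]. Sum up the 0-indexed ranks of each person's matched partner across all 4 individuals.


Step 1: Run Gale-Shapley (men propose, women hold best offer):
  M0 proposes to W1; she accepts
  M1 proposes to W1; she switches from M0
  M0 proposes to W0; she accepts
Step 2: Final matching: W0-M0, W1-M1
Step 3: 0-indexed ranks (man's rank of his match, then woman's): 1 + 1 + 0 + 0
Step 4: Total rank sum = 2

2


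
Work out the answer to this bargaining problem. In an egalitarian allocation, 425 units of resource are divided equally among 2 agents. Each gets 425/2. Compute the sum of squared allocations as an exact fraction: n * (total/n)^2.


Step 1: Each agent's share = 425/2
Step 2: Square of each share = (425/2)^2 = 180625/4
Step 3: Sum of squares = 2 * 180625/4 = 180625/2

180625/2


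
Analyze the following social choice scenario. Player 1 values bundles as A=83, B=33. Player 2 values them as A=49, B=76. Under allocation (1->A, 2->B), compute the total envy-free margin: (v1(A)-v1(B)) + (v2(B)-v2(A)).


Step 1: Player 1's margin = v1(A) - v1(B) = 83 - 33 = 50
Step 2: Player 2's margin = v2(B) - v2(A) = 76 - 49 = 27
Step 3: Total margin = 50 + 27 = 77

77


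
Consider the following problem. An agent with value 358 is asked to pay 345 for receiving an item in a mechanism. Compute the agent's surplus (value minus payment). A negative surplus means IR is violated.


Step 1: Surplus = value - payment = 358 - 345 = 13
Step 2: IR is satisfied (surplus >= 0)

13


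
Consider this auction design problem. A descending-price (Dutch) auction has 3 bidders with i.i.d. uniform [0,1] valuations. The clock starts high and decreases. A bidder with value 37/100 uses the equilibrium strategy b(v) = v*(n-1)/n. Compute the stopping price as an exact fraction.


Step 1: Dutch auctions are strategically equivalent to first-price auctions
Step 2: The equilibrium bid is b(v) = v*(n-1)/n
Step 3: b = 37/100 * 2/3
Step 4: b = 37/150

37/150


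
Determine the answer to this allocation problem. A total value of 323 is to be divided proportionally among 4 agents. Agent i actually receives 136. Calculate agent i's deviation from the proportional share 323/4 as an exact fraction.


Step 1: Proportional share = 323/4
Step 2: Agent's actual allocation = 136
Step 3: Excess = 136 - 323/4 = 221/4

221/4


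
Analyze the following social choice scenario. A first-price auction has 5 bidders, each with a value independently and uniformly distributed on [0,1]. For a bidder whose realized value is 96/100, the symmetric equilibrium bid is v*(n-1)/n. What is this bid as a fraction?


Step 1: The symmetric BNE bidding function is b(v) = v * (n-1) / n
Step 2: Substitute v = 24/25 and n = 5
Step 3: b = 24/25 * 4/5
Step 4: b = 96/125

96/125
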